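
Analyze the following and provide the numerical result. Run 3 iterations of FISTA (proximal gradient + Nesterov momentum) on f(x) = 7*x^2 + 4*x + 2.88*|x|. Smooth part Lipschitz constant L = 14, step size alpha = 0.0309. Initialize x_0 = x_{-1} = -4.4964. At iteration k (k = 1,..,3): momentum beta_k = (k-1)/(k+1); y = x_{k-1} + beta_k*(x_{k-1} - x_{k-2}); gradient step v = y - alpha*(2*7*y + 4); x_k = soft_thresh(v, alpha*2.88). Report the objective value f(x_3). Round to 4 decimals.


FISTA on f(x) = 7*x^2 + 4*x + 2.88*|x|
L = 14, alpha = 0.0309
Iteration 1: beta = 0.0, y = -4.4964 + 0.0*(-4.4964 + 4.4964) = -4.4964
  grad(y) = -58.9496, v = y - alpha*grad = -2.6749
  prox(v) = soft_thresh(-2.6749, 0.089) = -2.5859
Iteration 2: beta = 0.3333, y = -2.5859 + 0.3333*(-2.5859 + 4.4964) = -1.949
  grad(y) = -23.2863, v = y - alpha*grad = -1.2295
  prox(v) = soft_thresh(-1.2295, 0.089) = -1.1405
Iteration 3: beta = 0.5, y = -1.1405 + 0.5*(-1.1405 + 2.5859) = -0.4178
  grad(y) = -1.8491, v = y - alpha*grad = -0.3607
  prox(v) = soft_thresh(-0.3607, 0.089) = -0.2717
f(x_3) = 7*(-0.2717)^2 + 4*(-0.2717) + 2.88*|-0.2717| = 0.2123


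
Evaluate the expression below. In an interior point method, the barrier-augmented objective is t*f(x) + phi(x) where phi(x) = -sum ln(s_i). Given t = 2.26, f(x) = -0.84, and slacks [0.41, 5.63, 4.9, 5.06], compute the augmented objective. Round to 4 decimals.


Step 1: Compute log-barrier.
ln values: [-0.8916, 1.7281, 1.5892, 1.6214]
phi = -(-0.8916 + 1.7281 + 1.5892 + 1.6214) = -4.0471
Step 2: Compute augmented objective.
t*f(x) = 2.26*-0.84 = -1.8984
Total = -1.8984 - 4.0471 = -5.9455


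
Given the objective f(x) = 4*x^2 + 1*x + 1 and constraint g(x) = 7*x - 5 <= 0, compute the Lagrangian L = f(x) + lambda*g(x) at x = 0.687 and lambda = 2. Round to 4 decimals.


Step 1: Evaluate f(x).
f(0.687) = 4*0.687^2 + 1*0.687 + 1 = 3.5749
Step 2: Evaluate g(x).
g(0.687) = 7*0.687 - 5 = -0.191
Step 3: Compute Lagrangian.
L = 3.5749 + 2*-0.191 = 3.1929


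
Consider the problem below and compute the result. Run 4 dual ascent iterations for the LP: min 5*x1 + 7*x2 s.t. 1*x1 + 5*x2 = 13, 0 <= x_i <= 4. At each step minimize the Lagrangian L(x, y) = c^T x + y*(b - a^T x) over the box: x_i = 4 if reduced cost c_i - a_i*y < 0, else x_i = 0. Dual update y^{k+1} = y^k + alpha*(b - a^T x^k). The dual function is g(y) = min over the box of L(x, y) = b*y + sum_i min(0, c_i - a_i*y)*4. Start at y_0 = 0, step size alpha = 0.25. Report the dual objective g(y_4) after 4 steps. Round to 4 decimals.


Dual ascent for LP: min 5*x1 + 7*x2, 1*x1 + 5*x2 = 13, 0 <= x_i <= 4
Step 1: y^k = 0.0, reduced costs: (5.0, 7.0)
  x^k = (0.0, 0.0), subgradient = b - a^T x = 13.0
  y^{k+1} = 0.0 + 0.25*13.0 = 3.25
Step 2: y^k = 3.25, reduced costs: (1.75, -9.25)
  x^k = (0.0, 4.0), subgradient = b - a^T x = -7.0
  y^{k+1} = 3.25 + 0.25*-7.0 = 1.5
Step 3: y^k = 1.5, reduced costs: (3.5, -0.5)
  x^k = (0.0, 4.0), subgradient = b - a^T x = -7.0
  y^{k+1} = 1.5 + 0.25*-7.0 = -0.25
Step 4: y^k = -0.25, reduced costs: (5.25, 8.25)
  x^k = (0.0, 0.0), subgradient = b - a^T x = 13.0
  y^{k+1} = -0.25 + 0.25*13.0 = 3.0
Dual objective at y_4 = 3.0: reduced costs (2.0, -8.0), box minimizer x = (0.0, 4.0)
g(y_4) = b*y + (c1 - a1*y)*x1 + (c2 - a2*y)*x2 = 13*3.0 + 2.0*0.0 + (-8.0)*4.0 = 39.0 + 0.0 - 32.0 = 7.0


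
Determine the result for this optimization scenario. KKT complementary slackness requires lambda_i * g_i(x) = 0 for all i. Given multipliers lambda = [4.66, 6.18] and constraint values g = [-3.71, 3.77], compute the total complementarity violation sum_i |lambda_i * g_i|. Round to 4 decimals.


KKT complementary slackness check:
lambda_1 * g_1 = 4.66 * -3.71 = -17.2886
lambda_2 * g_2 = 6.18 * 3.77 = 23.2986
Total violation = 17.2886 + 23.2986 = 40.5872


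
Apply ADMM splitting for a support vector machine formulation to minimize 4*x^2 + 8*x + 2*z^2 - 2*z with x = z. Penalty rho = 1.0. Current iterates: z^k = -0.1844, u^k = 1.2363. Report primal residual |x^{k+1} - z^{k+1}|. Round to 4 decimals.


ADMM iteration with rho = 1.0, z^k = -0.1844, u^k = 1.2363
Step 1: x-update.
Minimize 4*x^2 + 8*x + (1.0/2)*(x + 0.1844 + 1.2363)^2
FOC: (2*4 + 1.0)*x = -8 + 1.0*(-0.1844 - 1.2363)
x^{k+1} = -1.0467
Step 2: z-update.
Minimize 2*z^2 - 2*z + (1.0/2)*(-1.0467 - z + 1.2363)^2
FOC: (2*2 + 1.0)*z = 2 + 1.0*(-1.0467 + 1.2363)
z^{k+1} = 0.4379
Step 3: u-update.
u^{k+1} = 1.2363 - 1.0467 - 0.4379 = -0.2484
Step 4: Primal residual = |-1.0467 - 0.4379| = 1.4847


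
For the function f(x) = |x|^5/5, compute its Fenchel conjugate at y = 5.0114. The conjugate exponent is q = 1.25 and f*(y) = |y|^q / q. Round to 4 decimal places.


The conjugate exponent q satisfies 1/p + 1/q = 1.
p = 5, so q = 5/(5 - 1) = 1.25
|y|^q = 5.0114^1.25 = 7.4981
f*(5.0114) = 7.4981 / 1.25 = 5.9984


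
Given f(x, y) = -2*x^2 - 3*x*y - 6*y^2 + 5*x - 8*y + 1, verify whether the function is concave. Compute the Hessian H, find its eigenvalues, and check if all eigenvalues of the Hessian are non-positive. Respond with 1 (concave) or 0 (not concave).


The Hessian of f(x,y) = -2*x^2 - 3*x*y - 6*y^2 + 5*x - 8*y + 1 is:
H = [[-4, -3], [-3, -12]]
Trace = -4 - 12 = -16
Determinant = -4*-12 - (-3)^2 = 39
Discriminant = (-16)^2 - 4*39 = 100.0
Eigenvalues: lambda_1 = -13.0, lambda_2 = -3.0
The function is concave.

1


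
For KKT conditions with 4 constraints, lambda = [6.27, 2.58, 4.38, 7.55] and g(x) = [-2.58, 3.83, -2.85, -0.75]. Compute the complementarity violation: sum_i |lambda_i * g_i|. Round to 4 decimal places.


KKT complementary slackness check:
lambda_1 * g_1 = 6.27 * -2.58 = -16.1766
lambda_2 * g_2 = 2.58 * 3.83 = 9.8814
lambda_3 * g_3 = 4.38 * -2.85 = -12.483
lambda_4 * g_4 = 7.55 * -0.75 = -5.6625
Total violation = 16.1766 + 9.8814 + 12.483 + 5.6625 = 44.2035


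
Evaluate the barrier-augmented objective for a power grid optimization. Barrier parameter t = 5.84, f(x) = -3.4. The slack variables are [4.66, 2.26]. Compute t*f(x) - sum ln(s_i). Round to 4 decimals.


Step 1: Compute log-barrier.
ln values: [1.539, 0.8154]
phi = -(1.539 + 0.8154) = -2.3544
Step 2: Compute augmented objective.
t*f(x) = 5.84*-3.4 = -19.856
Total = -19.856 - 2.3544 = -22.2104


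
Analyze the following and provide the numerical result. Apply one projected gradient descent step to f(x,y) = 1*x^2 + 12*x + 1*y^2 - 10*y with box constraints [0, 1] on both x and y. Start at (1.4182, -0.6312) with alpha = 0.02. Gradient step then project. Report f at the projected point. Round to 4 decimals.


Step 1: Compute gradient at (1.4182, -0.6312).
grad_x = 2*1*1.4182 + 12 = 14.8364
grad_y = 2*1*-0.6312 - 10 = -11.2624
Step 2: Gradient step.
x_raw = 1.4182 - 0.02*14.8364 = 1.1215
y_raw = -0.6312 - 0.02*-11.2624 = -0.406
Step 3: Project onto [0, 1].
x_proj = clip(1.1215) = 1.0
y_proj = clip(-0.406) = 0.0
Step 4: Evaluate f.
f(1.0, 0.0) = 13.0


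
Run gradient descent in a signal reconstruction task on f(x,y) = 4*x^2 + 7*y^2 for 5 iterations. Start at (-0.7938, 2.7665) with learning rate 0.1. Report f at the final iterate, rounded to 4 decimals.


Gradient descent on f(x,y) = 4*x^2 + 7*y^2.
Starting point: (-0.7938, 2.7665), alpha = 0.1
Step 1: grad_x = 2*4*-0.7938 = -6.3504, grad_y = 2*7*2.7665 = 38.731
  x_1 = -0.7938 - 0.1*-6.3504 = -0.1588
  y_1 = 2.7665 - 0.1*38.731 = -1.1066
Step 2: grad_x = 2*4*-0.1588 = -1.2701, grad_y = 2*7*-1.1066 = -15.4924
  x_2 = -0.1588 - 0.1*-1.2701 = -0.0318
  y_2 = -1.1066 - 0.1*-15.4924 = 0.4426
Step 3: grad_x = 2*4*-0.0318 = -0.254, grad_y = 2*7*0.4426 = 6.197
  x_3 = -0.0318 - 0.1*-0.254 = -0.0064
  y_3 = 0.4426 - 0.1*6.197 = -0.1771
Step 4: grad_x = 2*4*-0.0064 = -0.0508, grad_y = 2*7*-0.1771 = -2.4788
  x_4 = -0.0064 - 0.1*-0.0508 = -0.0013
  y_4 = -0.1771 - 0.1*-2.4788 = 0.0708
Step 5: grad_x = 2*4*-0.0013 = -0.0102, grad_y = 2*7*0.0708 = 0.9915
  x_5 = -0.0013 - 0.1*-0.0102 = -0.0003
  y_5 = 0.0708 - 0.1*0.9915 = -0.0283
f(-0.0003, -0.0283) = 4*(-0.0003)^2 + 7*(-0.0283)^2 = 0.0056


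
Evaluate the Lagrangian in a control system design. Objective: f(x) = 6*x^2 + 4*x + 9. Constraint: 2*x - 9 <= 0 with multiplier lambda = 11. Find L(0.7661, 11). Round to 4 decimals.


Step 1: Evaluate f(x).
f(0.7661) = 6*0.7661^2 + 4*0.7661 + 9 = 15.5859
Step 2: Evaluate g(x).
g(0.7661) = 2*0.7661 - 9 = -7.4678
Step 3: Compute Lagrangian.
L = 15.5859 + 11*-7.4678 = -66.5599


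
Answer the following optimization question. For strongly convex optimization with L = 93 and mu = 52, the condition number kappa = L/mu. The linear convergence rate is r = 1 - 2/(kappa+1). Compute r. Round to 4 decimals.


Step 1: Compute the condition number.
kappa = L/mu = 93/52 = 1.7885
Step 2: Compute the convergence rate.
r = 1 - 2/(kappa + 1) = 1 - 2*mu/(L + mu) = (L - mu)/(L + mu) = 41/145 = 0.2828


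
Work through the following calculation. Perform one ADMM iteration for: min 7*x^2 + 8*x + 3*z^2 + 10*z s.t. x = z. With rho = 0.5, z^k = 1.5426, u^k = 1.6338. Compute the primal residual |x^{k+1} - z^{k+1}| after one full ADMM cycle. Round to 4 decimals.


ADMM iteration with rho = 0.5, z^k = 1.5426, u^k = 1.6338
Step 1: x-update.
Minimize 7*x^2 + 8*x + (0.5/2)*(x - 1.5426 + 1.6338)^2
FOC: (2*7 + 0.5)*x = -8 + 0.5*(1.5426 - 1.6338)
x^{k+1} = -0.5549
Step 2: z-update.
Minimize 3*z^2 + 10*z + (0.5/2)*(-0.5549 - z + 1.6338)^2
FOC: (2*3 + 0.5)*z = -10 + 0.5*(-0.5549 + 1.6338)
z^{k+1} = -1.4555
Step 3: u-update.
u^{k+1} = 1.6338 - 0.5549 + 1.4555 = 2.5344
Step 4: Primal residual = |-0.5549 + 1.4555| = 0.9006


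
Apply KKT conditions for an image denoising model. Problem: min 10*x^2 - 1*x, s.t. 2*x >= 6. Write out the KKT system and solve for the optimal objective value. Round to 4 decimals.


Step 1: Try lambda = 0 (constraint inactive).
x_unc = 1/(2*10) = 0.05
Check: 2*0.05 = 0.1 < 6 -- violated!
Step 2: Constraint must be active: 2*x = 6
x* = 6/2 = 3.0
lambda = (2*10*3.0 - 1)/2 = 29.5
Step 3: Compute optimal value.
f(x*) = 10*3.0^2 - 1*3.0 = 87.0


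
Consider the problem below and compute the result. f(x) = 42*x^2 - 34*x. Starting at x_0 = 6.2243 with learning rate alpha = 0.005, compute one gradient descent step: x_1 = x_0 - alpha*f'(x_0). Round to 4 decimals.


We compute the gradient at x_0 and apply the update.
f'(x) = 84*x - 34
f'(6.2243) = 84*6.2243 - 34 = 488.8412
x_1 = 6.2243 - 0.005*488.8412 = 3.7801


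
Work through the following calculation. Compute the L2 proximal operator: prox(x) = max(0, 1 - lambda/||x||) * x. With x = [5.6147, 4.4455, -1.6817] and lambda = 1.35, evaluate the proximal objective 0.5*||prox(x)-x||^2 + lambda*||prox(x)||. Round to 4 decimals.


Step 1: Compute ||x||.
||x|| = 7.3563
Step 2: Compute scaling factor.
scale = max(0, 1 - 1.35/7.3563) = 0.8165
Step 3: prox(x) = [4.5843, 3.6297, -1.3731]
||prox(x)|| = 6.0063
Step 4: Proximal objective.
0.5*||prox-x||^2 = 0.9113
lambda*||prox|| = 8.1085
Total = 9.0198


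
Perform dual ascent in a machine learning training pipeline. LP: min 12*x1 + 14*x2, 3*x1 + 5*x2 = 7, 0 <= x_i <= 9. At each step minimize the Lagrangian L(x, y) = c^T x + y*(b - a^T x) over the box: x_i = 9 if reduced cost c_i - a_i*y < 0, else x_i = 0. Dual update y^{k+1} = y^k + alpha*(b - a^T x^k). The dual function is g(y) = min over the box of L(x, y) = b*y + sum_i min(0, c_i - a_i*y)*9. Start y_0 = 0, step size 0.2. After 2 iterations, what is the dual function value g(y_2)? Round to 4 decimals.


Dual ascent for LP: min 12*x1 + 14*x2, 3*x1 + 5*x2 = 7, 0 <= x_i <= 9
Step 1: y^k = 0.0, reduced costs: (12.0, 14.0)
  x^k = (0.0, 0.0), subgradient = b - a^T x = 7.0
  y^{k+1} = 0.0 + 0.2*7.0 = 1.4
Step 2: y^k = 1.4, reduced costs: (7.8, 7.0)
  x^k = (0.0, 0.0), subgradient = b - a^T x = 7.0
  y^{k+1} = 1.4 + 0.2*7.0 = 2.8
Dual objective at y_2 = 2.8: reduced costs (3.6, 0.0), box minimizer x = (0.0, 0.0)
g(y_2) = b*y + (c1 - a1*y)*x1 + (c2 - a2*y)*x2 = 7*2.8 + 3.6*0.0 + 0.0*0.0 = 19.6 + 0.0 + 0.0 = 19.6


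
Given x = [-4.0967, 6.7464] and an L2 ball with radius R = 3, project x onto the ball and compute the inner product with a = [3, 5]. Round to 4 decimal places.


Step 1: Compute ||x|| (intermediates to 6 decimals).
||x|| = sqrt((-4.0967)^2 + 6.7464^2) = 7.892836
Step 2: Project.
Since ||x|| > R, scale = R/||x|| = 3/7.892836 = 0.380092, proj(x) = scale * x
proj(x) = [-1.557123, 2.564253]
Step 3: Dot product.
a^T * proj(x) = 3*(-1.557123) + 5*2.564253 = 8.1499


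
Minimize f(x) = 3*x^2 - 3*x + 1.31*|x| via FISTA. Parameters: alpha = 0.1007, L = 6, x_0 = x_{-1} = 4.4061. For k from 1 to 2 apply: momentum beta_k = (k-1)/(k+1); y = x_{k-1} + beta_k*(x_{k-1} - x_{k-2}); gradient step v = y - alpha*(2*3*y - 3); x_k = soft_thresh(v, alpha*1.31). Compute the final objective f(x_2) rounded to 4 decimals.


FISTA on f(x) = 3*x^2 - 3*x + 1.31*|x|
L = 6, alpha = 0.1007
Iteration 1: beta = 0.0, y = 4.4061 + 0.0*(4.4061 - 4.4061) = 4.4061
  grad(y) = 23.4366, v = y - alpha*grad = 2.046
  prox(v) = soft_thresh(2.046, 0.1319) = 1.9141
Iteration 2: beta = 0.3333, y = 1.9141 + 0.3333*(1.9141 - 4.4061) = 1.0835
  grad(y) = 3.5007, v = y - alpha*grad = 0.7309
  prox(v) = soft_thresh(0.7309, 0.1319) = 0.599
f(x_2) = 3*0.599^2 - 3*0.599 + 1.31*|0.599| = 0.0641


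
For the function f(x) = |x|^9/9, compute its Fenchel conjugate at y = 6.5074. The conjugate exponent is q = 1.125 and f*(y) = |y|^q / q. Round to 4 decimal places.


The conjugate exponent q satisfies 1/p + 1/q = 1.
p = 9, so q = 9/(9 - 1) = 1.125
|y|^q = 6.5074^1.125 = 8.224
f*(6.5074) = 8.224 / 1.125 = 7.3102


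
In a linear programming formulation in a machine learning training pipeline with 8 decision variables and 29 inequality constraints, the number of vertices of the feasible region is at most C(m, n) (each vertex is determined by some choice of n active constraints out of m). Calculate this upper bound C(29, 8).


Each vertex corresponds to some choice of n active constraints out of m, so the number of vertices is at most C(m, n) = m! / (n!(m-n)!).
m = 29, n = 8
Numerator: 29 * 28 * 27 * 26 * 25 * 24 * 23 * 22
Denominator: 8! = 40320
C(29, 8) = 4292145


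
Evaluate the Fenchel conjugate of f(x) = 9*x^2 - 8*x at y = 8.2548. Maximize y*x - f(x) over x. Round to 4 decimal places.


f*(y) = sup_x {y*x - a*x^2 - b*x} = sup_x {(y-b)*x - a*x^2}
FOC: (y - b) - 2a*x = 0 => x* = (y - b)/(2a)
x* = (8.2548 + 8)/(2*9) = 0.903
f*(8.2548) = (y-b)^2/(4a) = (8.2548 + 8)^2/(4*9)
= 264.2185/36 = 7.3394


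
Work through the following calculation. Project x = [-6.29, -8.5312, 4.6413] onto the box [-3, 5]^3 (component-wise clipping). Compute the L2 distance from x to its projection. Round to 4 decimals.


Project each component onto [-3, 5].
clip(-6.29) = -3.0, clip(-8.5312) = -3.0, clip(4.6413) = 4.6413
Projection = [-3.0, -3.0, 4.6413]
Squared diffs: [10.8241, 30.5942, 0.0]
Distance = sqrt(41.4183) = 6.4357


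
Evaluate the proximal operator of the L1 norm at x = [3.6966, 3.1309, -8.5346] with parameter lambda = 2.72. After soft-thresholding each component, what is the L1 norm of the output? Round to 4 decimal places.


Soft-thresholding with lambda = 2.72:
prox(3.6966) = sign(3.6966)*max(|3.6966| - 2.72, 0) = 0.9766
prox(3.1309) = sign(3.1309)*max(|3.1309| - 2.72, 0) = 0.4109
prox(-8.5346) = sign(-8.5346)*max(|-8.5346| - 2.72, 0) = -5.8146
prox(x) = [0.9766, 0.4109, -5.8146]
||prox(x)||_1 = 0.9766 + 0.4109 + 5.8146 = 7.2021


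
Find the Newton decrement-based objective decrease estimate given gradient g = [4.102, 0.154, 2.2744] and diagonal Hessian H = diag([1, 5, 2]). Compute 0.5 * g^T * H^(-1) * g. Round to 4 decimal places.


Step 1: H is diagonal, so H^(-1) * g = [4.102, 0.0308, 1.1372].
Step 2: g^T H^(-1) g = sum_i g_i^2 / H_ii
  = (4.102)^2/1 + (0.154)^2/5 + (2.2744)^2/2
  = 16.8264 + 0.0047 + 2.5864 = 19.4176
Step 3: Objective decrease = 0.5 * g^T H^(-1) g = 9.7088


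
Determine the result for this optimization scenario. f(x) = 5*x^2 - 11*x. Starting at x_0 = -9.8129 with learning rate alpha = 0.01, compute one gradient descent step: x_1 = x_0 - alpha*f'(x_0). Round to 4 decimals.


We compute the gradient at x_0 and apply the update.
f'(x) = 10*x - 11
f'(-9.8129) = 10*-9.8129 - 11 = -109.129
x_1 = -9.8129 - 0.01*-109.129 = -8.7216


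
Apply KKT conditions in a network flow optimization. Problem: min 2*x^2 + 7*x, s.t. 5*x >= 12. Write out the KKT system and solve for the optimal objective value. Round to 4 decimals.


Step 1: Try lambda = 0 (constraint inactive).
x_unc = -7/(2*2) = -1.75
Check: 5*-1.75 = -8.75 < 12 -- violated!
Step 2: Constraint must be active: 5*x = 12
x* = 12/5 = 2.4
lambda = (2*2*2.4 + 7)/5 = 3.32
Step 3: Compute optimal value.
f(x*) = 2*2.4^2 + 7*2.4 = 28.32


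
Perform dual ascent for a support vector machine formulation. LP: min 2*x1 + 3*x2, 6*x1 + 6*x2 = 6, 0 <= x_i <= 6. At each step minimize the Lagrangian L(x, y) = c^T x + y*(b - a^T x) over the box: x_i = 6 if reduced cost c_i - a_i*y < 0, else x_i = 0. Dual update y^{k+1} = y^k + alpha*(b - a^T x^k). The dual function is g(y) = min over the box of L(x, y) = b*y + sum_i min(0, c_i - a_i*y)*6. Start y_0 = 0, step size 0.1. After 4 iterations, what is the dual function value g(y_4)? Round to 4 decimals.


Dual ascent for LP: min 2*x1 + 3*x2, 6*x1 + 6*x2 = 6, 0 <= x_i <= 6
Step 1: y^k = 0.0, reduced costs: (2.0, 3.0)
  x^k = (0.0, 0.0), subgradient = b - a^T x = 6.0
  y^{k+1} = 0.0 + 0.1*6.0 = 0.6
Step 2: y^k = 0.6, reduced costs: (-1.6, -0.6)
  x^k = (6.0, 6.0), subgradient = b - a^T x = -66.0
  y^{k+1} = 0.6 + 0.1*-66.0 = -6.0
Step 3: y^k = -6.0, reduced costs: (38.0, 39.0)
  x^k = (0.0, 0.0), subgradient = b - a^T x = 6.0
  y^{k+1} = -6.0 + 0.1*6.0 = -5.4
Step 4: y^k = -5.4, reduced costs: (34.4, 35.4)
  x^k = (0.0, 0.0), subgradient = b - a^T x = 6.0
  y^{k+1} = -5.4 + 0.1*6.0 = -4.8
Dual objective at y_4 = -4.8: reduced costs (30.8, 31.8), box minimizer x = (0.0, 0.0)
g(y_4) = b*y + (c1 - a1*y)*x1 + (c2 - a2*y)*x2 = 6*(-4.8) + 30.8*0.0 + 31.8*0.0 = -28.8 + 0.0 + 0.0 = -28.8


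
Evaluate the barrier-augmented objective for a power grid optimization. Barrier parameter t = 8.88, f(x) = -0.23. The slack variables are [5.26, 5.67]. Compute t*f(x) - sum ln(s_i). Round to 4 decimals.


Step 1: Compute log-barrier.
ln values: [1.6601, 1.7352]
phi = -(1.6601 + 1.7352) = -3.3953
Step 2: Compute augmented objective.
t*f(x) = 8.88*-0.23 = -2.0424
Total = -2.0424 - 3.3953 = -5.4377


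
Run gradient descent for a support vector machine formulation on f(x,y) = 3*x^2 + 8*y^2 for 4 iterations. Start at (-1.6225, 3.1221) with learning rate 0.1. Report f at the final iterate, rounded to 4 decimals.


Gradient descent on f(x,y) = 3*x^2 + 8*y^2.
Starting point: (-1.6225, 3.1221), alpha = 0.1
Step 1: grad_x = 2*3*-1.6225 = -9.735, grad_y = 2*8*3.1221 = 49.9536
  x_1 = -1.6225 - 0.1*-9.735 = -0.649
  y_1 = 3.1221 - 0.1*49.9536 = -1.8733
Step 2: grad_x = 2*3*-0.649 = -3.894, grad_y = 2*8*-1.8733 = -29.9722
  x_2 = -0.649 - 0.1*-3.894 = -0.2596
  y_2 = -1.8733 - 0.1*-29.9722 = 1.124
Step 3: grad_x = 2*3*-0.2596 = -1.5576, grad_y = 2*8*1.124 = 17.9833
  x_3 = -0.2596 - 0.1*-1.5576 = -0.1038
  y_3 = 1.124 - 0.1*17.9833 = -0.6744
Step 4: grad_x = 2*3*-0.1038 = -0.623, grad_y = 2*8*-0.6744 = -10.79
  x_4 = -0.1038 - 0.1*-0.623 = -0.0415
  y_4 = -0.6744 - 0.1*-10.79 = 0.4046
f(-0.0415, 0.4046) = 3*(-0.0415)^2 + 8*0.4046^2 = 1.3149


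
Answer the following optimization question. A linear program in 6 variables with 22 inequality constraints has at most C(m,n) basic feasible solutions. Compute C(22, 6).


Each vertex corresponds to some choice of n active constraints out of m, so the number of vertices is at most C(m, n) = m! / (n!(m-n)!).
m = 22, n = 6
Numerator: 22 * 21 * 20 * 19 * 18 * 17
Denominator: 6! = 720
C(22, 6) = 74613


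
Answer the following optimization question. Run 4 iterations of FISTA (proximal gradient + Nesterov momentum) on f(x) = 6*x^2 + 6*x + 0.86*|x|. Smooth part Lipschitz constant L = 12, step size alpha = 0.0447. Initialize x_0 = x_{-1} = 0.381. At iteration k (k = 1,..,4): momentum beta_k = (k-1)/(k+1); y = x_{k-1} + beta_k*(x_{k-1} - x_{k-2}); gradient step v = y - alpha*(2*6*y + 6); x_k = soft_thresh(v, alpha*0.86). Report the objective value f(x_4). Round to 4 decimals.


FISTA on f(x) = 6*x^2 + 6*x + 0.86*|x|
L = 12, alpha = 0.0447
Iteration 1: beta = 0.0, y = 0.381 + 0.0*(0.381 - 0.381) = 0.381
  grad(y) = 10.572, v = y - alpha*grad = -0.0916
  prox(v) = soft_thresh(-0.0916, 0.0384) = -0.0531
Iteration 2: beta = 0.3333, y = -0.0531 + 0.3333*(-0.0531 - 0.381) = -0.1978
  grad(y) = 3.626, v = y - alpha*grad = -0.3599
  prox(v) = soft_thresh(-0.3599, 0.0384) = -0.3215
Iteration 3: beta = 0.5, y = -0.3215 + 0.5*(-0.3215 + 0.0531) = -0.4556
  grad(y) = 0.5322, v = y - alpha*grad = -0.4794
  prox(v) = soft_thresh(-0.4794, 0.0384) = -0.441
Iteration 4: beta = 0.6, y = -0.441 + 0.6*(-0.441 + 0.3215) = -0.5127
  grad(y) = -0.1525, v = y - alpha*grad = -0.5059
  prox(v) = soft_thresh(-0.5059, 0.0384) = -0.4675
f(x_4) = 6*(-0.4675)^2 + 6*(-0.4675) + 0.86*|-0.4675| = -1.0916


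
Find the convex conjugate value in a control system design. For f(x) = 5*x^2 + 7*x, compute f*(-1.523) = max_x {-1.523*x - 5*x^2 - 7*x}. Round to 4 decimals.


f*(y) = sup_x {y*x - a*x^2 - b*x} = sup_x {(y-b)*x - a*x^2}
FOC: (y - b) - 2a*x = 0 => x* = (y - b)/(2a)
x* = (-1.523 - 7)/(2*5) = -0.8523
f*(-1.523) = (y-b)^2/(4a) = (-1.523 - 7)^2/(4*5)
= 72.6415/20 = 3.6321


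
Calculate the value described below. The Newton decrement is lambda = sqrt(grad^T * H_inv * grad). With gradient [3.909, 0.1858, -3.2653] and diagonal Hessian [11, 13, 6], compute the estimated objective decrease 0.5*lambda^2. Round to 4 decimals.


Step 1: H is diagonal, so H^(-1) * g = [0.3554, 0.0143, -0.5442].
Step 2: g^T H^(-1) g = sum_i g_i^2 / H_ii
  = (3.909)^2/11 + (0.1858)^2/13 + (-3.2653)^2/6
  = 1.3891 + 0.0027 + 1.777 = 3.1688
Step 3: Objective decrease = 0.5 * g^T H^(-1) g = 1.5844


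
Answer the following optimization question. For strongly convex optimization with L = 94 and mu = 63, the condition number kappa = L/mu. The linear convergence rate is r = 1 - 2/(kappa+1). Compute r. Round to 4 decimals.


Step 1: Compute the condition number.
kappa = L/mu = 94/63 = 1.4921
Step 2: Compute the convergence rate.
r = 1 - 2/(kappa + 1) = 1 - 2*mu/(L + mu) = (L - mu)/(L + mu) = 31/157 = 0.1975


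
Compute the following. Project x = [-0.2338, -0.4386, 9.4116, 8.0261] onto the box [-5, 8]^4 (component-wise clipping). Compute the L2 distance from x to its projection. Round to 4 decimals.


Project each component onto [-5, 8].
clip(-0.2338) = -0.2338, clip(-0.4386) = -0.4386, clip(9.4116) = 8.0, clip(8.0261) = 8.0
Projection = [-0.2338, -0.4386, 8.0, 8.0]
Squared diffs: [0.0, 0.0, 1.9926, 0.0007]
Distance = sqrt(1.9933) = 1.4118


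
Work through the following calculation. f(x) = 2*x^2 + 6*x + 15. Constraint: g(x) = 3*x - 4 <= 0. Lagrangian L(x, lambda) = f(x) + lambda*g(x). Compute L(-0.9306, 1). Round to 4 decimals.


Step 1: Evaluate f(x).
f(-0.9306) = 2*(-0.9306)^2 + 6*(-0.9306) + 15 = 11.1484
Step 2: Evaluate g(x).
g(-0.9306) = 3*-0.9306 - 4 = -6.7918
Step 3: Compute Lagrangian.
L = 11.1484 + 1*-6.7918 = 4.3566


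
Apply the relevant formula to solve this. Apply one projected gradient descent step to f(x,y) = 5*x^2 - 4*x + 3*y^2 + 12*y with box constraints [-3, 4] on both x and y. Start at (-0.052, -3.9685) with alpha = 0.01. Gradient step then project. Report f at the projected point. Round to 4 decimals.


Step 1: Compute gradient at (-0.052, -3.9685).
grad_x = 2*5*-0.052 - 4 = -4.52
grad_y = 2*3*-3.9685 + 12 = -11.811
Step 2: Gradient step.
x_raw = -0.052 - 0.01*-4.52 = -0.0068
y_raw = -3.9685 - 0.01*-11.811 = -3.8504
Step 3: Project onto [-3, 4].
x_proj = clip(-0.0068) = -0.0068
y_proj = clip(-3.8504) = -3.0
Step 4: Evaluate f.
f(-0.0068, -3.0) = -8.9726


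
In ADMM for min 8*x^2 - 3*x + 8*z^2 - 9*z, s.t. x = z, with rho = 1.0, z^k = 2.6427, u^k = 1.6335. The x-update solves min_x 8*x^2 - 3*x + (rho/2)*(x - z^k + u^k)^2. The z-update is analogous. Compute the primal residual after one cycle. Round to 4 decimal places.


ADMM iteration with rho = 1.0, z^k = 2.6427, u^k = 1.6335
Step 1: x-update.
Minimize 8*x^2 - 3*x + (1.0/2)*(x - 2.6427 + 1.6335)^2
FOC: (2*8 + 1.0)*x = 3 + 1.0*(2.6427 - 1.6335)
x^{k+1} = 0.2358
Step 2: z-update.
Minimize 8*z^2 - 9*z + (1.0/2)*(0.2358 - z + 1.6335)^2
FOC: (2*8 + 1.0)*z = 9 + 1.0*(0.2358 + 1.6335)
z^{k+1} = 0.6394
Step 3: u-update.
u^{k+1} = 1.6335 + 0.2358 - 0.6394 = 1.23
Step 4: Primal residual = |0.2358 - 0.6394| = 0.4035


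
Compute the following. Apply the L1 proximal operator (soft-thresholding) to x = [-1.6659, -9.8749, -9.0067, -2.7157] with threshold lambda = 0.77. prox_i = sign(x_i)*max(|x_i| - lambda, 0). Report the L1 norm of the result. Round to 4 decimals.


Soft-thresholding with lambda = 0.77:
prox(-1.6659) = sign(-1.6659)*max(|-1.6659| - 0.77, 0) = -0.8959
prox(-9.8749) = sign(-9.8749)*max(|-9.8749| - 0.77, 0) = -9.1049
prox(-9.0067) = sign(-9.0067)*max(|-9.0067| - 0.77, 0) = -8.2367
prox(-2.7157) = sign(-2.7157)*max(|-2.7157| - 0.77, 0) = -1.9457
prox(x) = [-0.8959, -9.1049, -8.2367, -1.9457]
||prox(x)||_1 = 0.8959 + 9.1049 + 8.2367 + 1.9457 = 20.1832


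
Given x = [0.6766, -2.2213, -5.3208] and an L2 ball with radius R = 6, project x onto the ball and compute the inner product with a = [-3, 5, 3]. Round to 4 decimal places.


Step 1: Compute ||x|| (intermediates to 6 decimals).
||x|| = sqrt(0.6766^2 + (-2.2213)^2 + (-5.3208)^2) = 5.805418
Step 2: Project.
Since ||x|| <= R, proj = x (no scaling needed).
proj(x) = [0.6766, -2.2213, -5.3208]
Step 3: Dot product.
a^T * proj(x) = -3*0.6766 + 5*(-2.2213) + 3*(-5.3208) = -29.0987


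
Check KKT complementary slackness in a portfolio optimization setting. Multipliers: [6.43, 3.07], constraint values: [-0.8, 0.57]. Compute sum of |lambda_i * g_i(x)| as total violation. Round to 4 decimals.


KKT complementary slackness check:
lambda_1 * g_1 = 6.43 * -0.8 = -5.144
lambda_2 * g_2 = 3.07 * 0.57 = 1.7499
Total violation = 5.144 + 1.7499 = 6.8939


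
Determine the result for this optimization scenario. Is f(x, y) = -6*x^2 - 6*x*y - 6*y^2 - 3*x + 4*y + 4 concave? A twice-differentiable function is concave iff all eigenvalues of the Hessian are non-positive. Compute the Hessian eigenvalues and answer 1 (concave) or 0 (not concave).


The Hessian of f(x,y) = -6*x^2 - 6*x*y - 6*y^2 - 3*x + 4*y + 4 is:
H = [[-12, -6], [-6, -12]]
Trace = -12 - 12 = -24
Determinant = -12*-12 - (-6)^2 = 108
Discriminant = (-24)^2 - 4*108 = 144.0
Eigenvalues: lambda_1 = -18.0, lambda_2 = -6.0
The function is concave.

1


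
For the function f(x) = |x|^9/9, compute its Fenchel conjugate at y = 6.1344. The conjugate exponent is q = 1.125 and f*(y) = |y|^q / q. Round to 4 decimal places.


The conjugate exponent q satisfies 1/p + 1/q = 1.
p = 9, so q = 9/(9 - 1) = 1.125
|y|^q = 6.1344^1.125 = 7.6956
f*(6.1344) = 7.6956 / 1.125 = 6.8406


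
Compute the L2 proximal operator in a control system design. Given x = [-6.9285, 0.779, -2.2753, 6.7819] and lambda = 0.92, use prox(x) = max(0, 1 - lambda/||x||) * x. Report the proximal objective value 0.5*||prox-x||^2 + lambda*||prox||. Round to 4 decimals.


Step 1: Compute ||x||.
||x|| = 9.9891
Step 2: Compute scaling factor.
scale = max(0, 1 - 0.92/9.9891) = 0.9079
Step 3: prox(x) = [-6.2904, 0.7073, -2.0657, 6.1573]
||prox(x)|| = 9.0691
Step 4: Proximal objective.
0.5*||prox-x||^2 = 0.4232
lambda*||prox|| = 8.3436
Total = 8.7668


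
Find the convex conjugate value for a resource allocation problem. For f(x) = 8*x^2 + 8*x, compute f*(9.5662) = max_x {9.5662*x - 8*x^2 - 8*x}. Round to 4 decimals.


f*(y) = sup_x {y*x - a*x^2 - b*x} = sup_x {(y-b)*x - a*x^2}
FOC: (y - b) - 2a*x = 0 => x* = (y - b)/(2a)
x* = (9.5662 - 8)/(2*8) = 0.0979
f*(9.5662) = (y-b)^2/(4a) = (9.5662 - 8)^2/(4*8)
= 2.453/32 = 0.0767


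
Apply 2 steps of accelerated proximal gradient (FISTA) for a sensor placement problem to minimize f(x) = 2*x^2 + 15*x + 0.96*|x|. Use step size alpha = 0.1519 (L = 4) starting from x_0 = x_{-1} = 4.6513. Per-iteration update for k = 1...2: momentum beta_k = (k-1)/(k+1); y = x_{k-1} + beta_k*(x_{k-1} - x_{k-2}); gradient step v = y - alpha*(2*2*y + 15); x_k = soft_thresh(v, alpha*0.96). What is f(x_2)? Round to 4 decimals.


FISTA on f(x) = 2*x^2 + 15*x + 0.96*|x|
L = 4, alpha = 0.1519
Iteration 1: beta = 0.0, y = 4.6513 + 0.0*(4.6513 - 4.6513) = 4.6513
  grad(y) = 33.6052, v = y - alpha*grad = -0.4533
  prox(v) = soft_thresh(-0.4533, 0.1458) = -0.3075
Iteration 2: beta = 0.3333, y = -0.3075 + 0.3333*(-0.3075 - 4.6513) = -1.9604
  grad(y) = 7.1582, v = y - alpha*grad = -3.0478
  prox(v) = soft_thresh(-3.0478, 0.1458) = -2.902
f(x_2) = 2*(-2.902)^2 + 15*(-2.902) + 0.96*|-2.902| = -23.9008


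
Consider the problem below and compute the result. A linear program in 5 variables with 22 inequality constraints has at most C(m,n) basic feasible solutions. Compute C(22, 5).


Each vertex corresponds to some choice of n active constraints out of m, so the number of vertices is at most C(m, n) = m! / (n!(m-n)!).
m = 22, n = 5
Numerator: 22 * 21 * 20 * 19 * 18
Denominator: 5! = 120
C(22, 5) = 26334


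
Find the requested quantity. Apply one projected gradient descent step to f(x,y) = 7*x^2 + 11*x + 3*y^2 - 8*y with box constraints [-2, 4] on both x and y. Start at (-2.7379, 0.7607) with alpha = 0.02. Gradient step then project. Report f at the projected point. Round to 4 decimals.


Step 1: Compute gradient at (-2.7379, 0.7607).
grad_x = 2*7*-2.7379 + 11 = -27.3306
grad_y = 2*3*0.7607 - 8 = -3.4358
Step 2: Gradient step.
x_raw = -2.7379 - 0.02*-27.3306 = -2.1913
y_raw = 0.7607 - 0.02*-3.4358 = 0.8294
Step 3: Project onto [-2, 4].
x_proj = clip(-2.1913) = -2.0
y_proj = clip(0.8294) = 0.8294
Step 4: Evaluate f.
f(-2.0, 0.8294) = 1.4285


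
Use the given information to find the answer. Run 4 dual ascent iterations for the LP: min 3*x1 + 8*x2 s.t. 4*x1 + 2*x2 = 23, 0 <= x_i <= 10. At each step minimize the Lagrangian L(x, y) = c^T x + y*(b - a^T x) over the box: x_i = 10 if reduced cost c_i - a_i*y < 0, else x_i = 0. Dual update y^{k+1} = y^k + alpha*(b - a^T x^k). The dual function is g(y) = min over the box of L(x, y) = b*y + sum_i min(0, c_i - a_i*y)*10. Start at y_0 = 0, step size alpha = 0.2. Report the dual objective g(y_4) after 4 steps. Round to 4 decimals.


Dual ascent for LP: min 3*x1 + 8*x2, 4*x1 + 2*x2 = 23, 0 <= x_i <= 10
Step 1: y^k = 0.0, reduced costs: (3.0, 8.0)
  x^k = (0.0, 0.0), subgradient = b - a^T x = 23.0
  y^{k+1} = 0.0 + 0.2*23.0 = 4.6
Step 2: y^k = 4.6, reduced costs: (-15.4, -1.2)
  x^k = (10.0, 10.0), subgradient = b - a^T x = -37.0
  y^{k+1} = 4.6 + 0.2*-37.0 = -2.8
Step 3: y^k = -2.8, reduced costs: (14.2, 13.6)
  x^k = (0.0, 0.0), subgradient = b - a^T x = 23.0
  y^{k+1} = -2.8 + 0.2*23.0 = 1.8
Step 4: y^k = 1.8, reduced costs: (-4.2, 4.4)
  x^k = (10.0, 0.0), subgradient = b - a^T x = -17.0
  y^{k+1} = 1.8 + 0.2*-17.0 = -1.6
Dual objective at y_4 = -1.6: reduced costs (9.4, 11.2), box minimizer x = (0.0, 0.0)
g(y_4) = b*y + (c1 - a1*y)*x1 + (c2 - a2*y)*x2 = 23*(-1.6) + 9.4*0.0 + 11.2*0.0 = -36.8 + 0.0 + 0.0 = -36.8


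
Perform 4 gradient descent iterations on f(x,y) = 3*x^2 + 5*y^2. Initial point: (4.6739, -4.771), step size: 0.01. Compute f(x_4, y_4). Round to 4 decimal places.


Gradient descent on f(x,y) = 3*x^2 + 5*y^2.
Starting point: (4.6739, -4.771), alpha = 0.01
Step 1: grad_x = 2*3*4.6739 = 28.0434, grad_y = 2*5*-4.771 = -47.71
  x_1 = 4.6739 - 0.01*28.0434 = 4.3935
  y_1 = -4.771 - 0.01*-47.71 = -4.2939
Step 2: grad_x = 2*3*4.3935 = 26.3608, grad_y = 2*5*-4.2939 = -42.939
  x_2 = 4.3935 - 0.01*26.3608 = 4.1299
  y_2 = -4.2939 - 0.01*-42.939 = -3.8645
Step 3: grad_x = 2*3*4.1299 = 24.7791, grad_y = 2*5*-3.8645 = -38.6451
  x_3 = 4.1299 - 0.01*24.7791 = 3.8821
  y_3 = -3.8645 - 0.01*-38.6451 = -3.4781
Step 4: grad_x = 2*3*3.8821 = 23.2924, grad_y = 2*5*-3.4781 = -34.7806
  x_4 = 3.8821 - 0.01*23.2924 = 3.6491
  y_4 = -3.4781 - 0.01*-34.7806 = -3.1303
f(3.6491, -3.1303) = 3*3.6491^2 + 5*(-3.1303)^2 = 88.9411


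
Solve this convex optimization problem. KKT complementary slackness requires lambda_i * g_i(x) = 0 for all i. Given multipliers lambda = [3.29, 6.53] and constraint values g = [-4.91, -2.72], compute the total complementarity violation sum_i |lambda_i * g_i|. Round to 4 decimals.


KKT complementary slackness check:
lambda_1 * g_1 = 3.29 * -4.91 = -16.1539
lambda_2 * g_2 = 6.53 * -2.72 = -17.7616
Total violation = 16.1539 + 17.7616 = 33.9155


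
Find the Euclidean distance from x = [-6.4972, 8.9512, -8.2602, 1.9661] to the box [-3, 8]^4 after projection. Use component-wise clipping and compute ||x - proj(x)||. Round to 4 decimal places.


Project each component onto [-3, 8].
clip(-6.4972) = -3.0, clip(8.9512) = 8.0, clip(-8.2602) = -3.0, clip(1.9661) = 1.9661
Projection = [-3.0, 8.0, -3.0, 1.9661]
Squared diffs: [12.2304, 0.9048, 27.6697, 0.0]
Distance = sqrt(40.8049) = 6.3879


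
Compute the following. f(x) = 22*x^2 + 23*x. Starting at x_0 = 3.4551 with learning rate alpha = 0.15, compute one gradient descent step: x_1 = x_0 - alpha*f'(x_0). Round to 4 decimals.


We compute the gradient at x_0 and apply the update.
f'(x) = 44*x + 23
f'(3.4551) = 44*3.4551 + 23 = 175.0244
x_1 = 3.4551 - 0.15*175.0244 = -22.7986


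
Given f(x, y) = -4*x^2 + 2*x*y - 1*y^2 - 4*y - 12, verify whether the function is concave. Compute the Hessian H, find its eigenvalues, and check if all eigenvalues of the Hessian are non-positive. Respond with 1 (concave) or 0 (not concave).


The Hessian of f(x,y) = -4*x^2 + 2*x*y - 1*y^2 - 4*y - 12 is:
H = [[-8, 2], [2, -2]]
Trace = -8 - 2 = -10
Determinant = -8*-2 - (2)^2 = 12
Discriminant = (-10)^2 - 4*12 = 52.0
Eigenvalues: lambda_1 = -8.6056, lambda_2 = -1.3944
The function is concave.

1


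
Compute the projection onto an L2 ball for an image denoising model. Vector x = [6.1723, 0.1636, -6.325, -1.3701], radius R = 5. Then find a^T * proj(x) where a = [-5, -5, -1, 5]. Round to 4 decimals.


Step 1: Compute ||x|| (intermediates to 6 decimals).
||x|| = sqrt(6.1723^2 + 0.1636^2 + (-6.325)^2 + (-1.3701)^2) = 8.944655
Step 2: Project.
Since ||x|| > R, scale = R/||x|| = 5/8.944655 = 0.558993, proj(x) = scale * x
proj(x) = [3.450272, 0.091451, -3.535631, -0.765876]
Step 3: Dot product.
a^T * proj(x) = -5*3.450272 - 5*0.091451 - 1*(-3.535631) + 5*(-0.765876) = -18.0024


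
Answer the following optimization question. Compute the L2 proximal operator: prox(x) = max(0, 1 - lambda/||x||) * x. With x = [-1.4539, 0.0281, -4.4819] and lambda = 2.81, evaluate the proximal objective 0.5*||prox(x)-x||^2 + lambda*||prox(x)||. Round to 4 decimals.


Step 1: Compute ||x||.
||x|| = 4.7119
Step 2: Compute scaling factor.
scale = max(0, 1 - 2.81/4.7119) = 0.4036
Step 3: prox(x) = [-0.5868, 0.0113, -1.8091]
||prox(x)|| = 1.9019
Step 4: Proximal objective.
0.5*||prox-x||^2 = 3.9481
lambda*||prox|| = 5.3443
Total = 9.2924


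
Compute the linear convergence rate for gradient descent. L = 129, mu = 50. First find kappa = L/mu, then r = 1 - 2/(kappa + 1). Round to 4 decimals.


Step 1: Compute the condition number.
kappa = L/mu = 129/50 = 2.58
Step 2: Compute the convergence rate.
r = 1 - 2/(kappa + 1) = 1 - 2*mu/(L + mu) = (L - mu)/(L + mu) = 79/179 = 0.4413


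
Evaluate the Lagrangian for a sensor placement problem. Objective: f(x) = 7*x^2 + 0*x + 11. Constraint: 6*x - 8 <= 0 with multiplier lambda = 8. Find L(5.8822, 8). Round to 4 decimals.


Step 1: Evaluate f(x).
f(5.8822) = 7*5.8822^2 + 0*5.8822 + 11 = 253.2019
Step 2: Evaluate g(x).
g(5.8822) = 6*5.8822 - 8 = 27.2932
Step 3: Compute Lagrangian.
L = 253.2019 + 8*27.2932 = 471.5475


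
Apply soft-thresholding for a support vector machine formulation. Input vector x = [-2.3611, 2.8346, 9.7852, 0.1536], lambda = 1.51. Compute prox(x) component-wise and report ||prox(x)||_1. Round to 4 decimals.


Soft-thresholding with lambda = 1.51:
prox(-2.3611) = sign(-2.3611)*max(|-2.3611| - 1.51, 0) = -0.8511
prox(2.8346) = sign(2.8346)*max(|2.8346| - 1.51, 0) = 1.3246
prox(9.7852) = sign(9.7852)*max(|9.7852| - 1.51, 0) = 8.2752
prox(0.1536) = sign(0.1536)*max(|0.1536| - 1.51, 0) = 0.0
prox(x) = [-0.8511, 1.3246, 8.2752, 0.0]
||prox(x)||_1 = 0.8511 + 1.3246 + 8.2752 + 0.0 = 10.4509


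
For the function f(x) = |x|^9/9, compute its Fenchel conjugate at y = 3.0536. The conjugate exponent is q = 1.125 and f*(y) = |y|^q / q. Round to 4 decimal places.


The conjugate exponent q satisfies 1/p + 1/q = 1.
p = 9, so q = 9/(9 - 1) = 1.125
|y|^q = 3.0536^1.125 = 3.5109
f*(3.0536) = 3.5109 / 1.125 = 3.1208


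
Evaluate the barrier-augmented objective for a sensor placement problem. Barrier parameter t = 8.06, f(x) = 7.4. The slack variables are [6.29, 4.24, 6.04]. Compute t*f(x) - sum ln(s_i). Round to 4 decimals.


Step 1: Compute log-barrier.
ln values: [1.839, 1.4446, 1.7984]
phi = -(1.839 + 1.4446 + 1.7984) = -5.0819
Step 2: Compute augmented objective.
t*f(x) = 8.06*7.4 = 59.644
Total = 59.644 - 5.0819 = 54.5621


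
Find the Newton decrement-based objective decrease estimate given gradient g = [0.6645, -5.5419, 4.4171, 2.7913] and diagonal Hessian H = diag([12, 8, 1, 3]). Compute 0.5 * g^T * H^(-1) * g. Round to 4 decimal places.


Step 1: H is diagonal, so H^(-1) * g = [0.0554, -0.6927, 4.4171, 0.9304].
Step 2: g^T H^(-1) g = sum_i g_i^2 / H_ii
  = (0.6645)^2/12 + (-5.5419)^2/8 + (4.4171)^2/1 + (2.7913)^2/3
  = 0.0368 + 3.8391 + 19.5108 + 2.5971 = 25.9838
Step 3: Objective decrease = 0.5 * g^T H^(-1) g = 12.9919


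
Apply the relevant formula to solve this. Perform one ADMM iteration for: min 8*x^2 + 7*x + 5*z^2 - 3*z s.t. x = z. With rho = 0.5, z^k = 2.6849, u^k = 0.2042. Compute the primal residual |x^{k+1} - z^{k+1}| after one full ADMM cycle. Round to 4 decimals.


ADMM iteration with rho = 0.5, z^k = 2.6849, u^k = 0.2042
Step 1: x-update.
Minimize 8*x^2 + 7*x + (0.5/2)*(x - 2.6849 + 0.2042)^2
FOC: (2*8 + 0.5)*x = -7 + 0.5*(2.6849 - 0.2042)
x^{k+1} = -0.3491
Step 2: z-update.
Minimize 5*z^2 - 3*z + (0.5/2)*(-0.3491 - z + 0.2042)^2
FOC: (2*5 + 0.5)*z = 3 + 0.5*(-0.3491 + 0.2042)
z^{k+1} = 0.2788
Step 3: u-update.
u^{k+1} = 0.2042 - 0.3491 - 0.2788 = -0.4237
Step 4: Primal residual = |-0.3491 - 0.2788| = 0.6279


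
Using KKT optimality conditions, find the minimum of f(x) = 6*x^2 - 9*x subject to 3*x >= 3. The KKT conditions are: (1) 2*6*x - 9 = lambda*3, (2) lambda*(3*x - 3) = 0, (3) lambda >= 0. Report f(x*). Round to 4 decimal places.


Step 1: Try lambda = 0 (constraint inactive).
x_unc = 9/(2*6) = 0.75
Check: 3*0.75 = 2.25 < 3 -- violated!
Step 2: Constraint must be active: 3*x = 3
x* = 3/3 = 1.0
lambda = (2*6*1.0 - 9)/3 = 1.0
Step 3: Compute optimal value.
f(x*) = 6*1.0^2 - 9*1.0 = -3.0


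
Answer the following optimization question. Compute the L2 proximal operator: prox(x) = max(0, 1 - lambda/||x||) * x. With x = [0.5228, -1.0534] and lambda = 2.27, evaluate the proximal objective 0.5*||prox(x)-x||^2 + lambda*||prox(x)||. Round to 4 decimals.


Step 1: Compute ||x||.
||x|| = 1.176
Step 2: Compute scaling factor.
scale = max(0, 1 - 2.27/1.176) = 0.0
Step 3: prox(x) = [0.0, -0.0]
||prox(x)|| = 0.0
Step 4: Proximal objective.
0.5*||prox-x||^2 = 0.6915
lambda*||prox|| = 0.0
Total = 0.6915


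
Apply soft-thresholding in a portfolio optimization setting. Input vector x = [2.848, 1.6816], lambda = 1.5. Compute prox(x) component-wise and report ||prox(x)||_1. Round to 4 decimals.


Soft-thresholding with lambda = 1.5:
prox(2.848) = sign(2.848)*max(|2.848| - 1.5, 0) = 1.348
prox(1.6816) = sign(1.6816)*max(|1.6816| - 1.5, 0) = 0.1816
prox(x) = [1.348, 0.1816]
||prox(x)||_1 = 1.348 + 0.1816 = 1.5296


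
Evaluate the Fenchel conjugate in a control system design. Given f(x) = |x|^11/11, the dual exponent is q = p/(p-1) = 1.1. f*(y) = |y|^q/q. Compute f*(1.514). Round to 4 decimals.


The conjugate exponent q satisfies 1/p + 1/q = 1.
p = 11, so q = 11/(11 - 1) = 1.1
|y|^q = 1.514^1.1 = 1.5781
f*(1.514) = 1.5781 / 1.1 = 1.4346


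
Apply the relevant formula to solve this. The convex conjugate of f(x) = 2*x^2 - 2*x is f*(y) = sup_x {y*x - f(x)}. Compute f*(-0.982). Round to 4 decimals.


f*(y) = sup_x {y*x - a*x^2 - b*x} = sup_x {(y-b)*x - a*x^2}
FOC: (y - b) - 2a*x = 0 => x* = (y - b)/(2a)
x* = (-0.982 + 2)/(2*2) = 0.2545
f*(-0.982) = (y-b)^2/(4a) = (-0.982 + 2)^2/(4*2)
= 1.0363/8 = 0.1295
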